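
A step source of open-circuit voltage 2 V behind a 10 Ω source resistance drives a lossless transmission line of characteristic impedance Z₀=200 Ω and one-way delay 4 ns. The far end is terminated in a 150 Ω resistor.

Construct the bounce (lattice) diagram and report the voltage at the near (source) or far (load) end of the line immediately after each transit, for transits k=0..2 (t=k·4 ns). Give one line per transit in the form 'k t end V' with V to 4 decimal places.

Γ_L=-0.142857, Γ_S=-0.904762; launch V₁=2·200/210=1.904762
k=0 src: V=1.9048
k=1 load: inc=1.904762, refl=1.904762·-0.142857=-0.2721; V=0.000000+1.904762+-0.272109=1.6327
k=2 src: inc=-0.272109, refl=-0.272109·-0.904762=0.2462; V=1.904762+-0.272109+0.246194=1.8788

0 0 source 1.9048
1 4 load 1.6327
2 8 source 1.8788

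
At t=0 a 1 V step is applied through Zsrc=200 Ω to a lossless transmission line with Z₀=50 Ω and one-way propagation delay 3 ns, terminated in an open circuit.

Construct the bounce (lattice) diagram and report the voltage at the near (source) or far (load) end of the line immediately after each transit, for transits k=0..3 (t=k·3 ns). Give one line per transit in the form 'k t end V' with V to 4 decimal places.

Γ_L=1.000000, Γ_S=0.600000; launch V₁=1·50/250=0.200000
k=0 src: V=0.2000
k=1 load: inc=0.200000, refl=0.200000·1.000000=0.2000; V=0.000000+0.200000+0.200000=0.4000
k=2 src: inc=0.200000, refl=0.200000·0.600000=0.1200; V=0.200000+0.200000+0.120000=0.5200
k=3 load: inc=0.120000, refl=0.120000·1.000000=0.1200; V=0.400000+0.120000+0.120000=0.6400

0 0 source 0.2000
1 3 load 0.4000
2 6 source 0.5200
3 9 load 0.6400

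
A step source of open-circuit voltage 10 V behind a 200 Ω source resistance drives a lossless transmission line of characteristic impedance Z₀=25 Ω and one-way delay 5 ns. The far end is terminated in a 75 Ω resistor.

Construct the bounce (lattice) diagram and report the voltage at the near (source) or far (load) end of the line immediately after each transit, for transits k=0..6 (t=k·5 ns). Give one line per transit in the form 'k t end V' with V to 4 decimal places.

0 0 source 1.1111
1 5 load 1.6667
2 10 source 2.0988
3 15 load 2.3148
4 20 source 2.4829
5 25 load 2.5669
6 30 source 2.6322

Γ_L=0.500000, Γ_S=0.777778; launch V₁=10·25/225=1.111111
k=0 src: V=1.1111
k=1 load: inc=1.111111, refl=1.111111·0.500000=0.5556; V=0.000000+1.111111+0.555556=1.6667
k=2 src: inc=0.555556, refl=0.555556·0.777778=0.4321; V=1.111111+0.555556+0.432099=2.0988
k=3 load: inc=0.432099, refl=0.432099·0.500000=0.2160; V=1.666667+0.432099+0.216049=2.3148
k=4 src: inc=0.216049, refl=0.216049·0.777778=0.1680; V=2.098765+0.216049+0.168038=2.4829
k=5 load: inc=0.168038, refl=0.168038·0.500000=0.0840; V=2.314815+0.168038+0.084019=2.5669
k=6 src: inc=0.084019, refl=0.084019·0.777778=0.0653; V=2.482853+0.084019+0.065348=2.6322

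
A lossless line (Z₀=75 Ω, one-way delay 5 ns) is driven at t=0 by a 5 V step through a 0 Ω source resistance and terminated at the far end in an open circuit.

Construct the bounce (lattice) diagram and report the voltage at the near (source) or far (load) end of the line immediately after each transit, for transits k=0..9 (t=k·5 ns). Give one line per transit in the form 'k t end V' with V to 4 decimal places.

0 0 source 5.0000
1 5 load 10.0000
2 10 source 5.0000
3 15 load 0.0000
4 20 source 5.0000
5 25 load 10.0000
6 30 source 5.0000
7 35 load 0.0000
8 40 source 5.0000
9 45 load 10.0000

Γ_L=1.000000, Γ_S=-1.000000; launch V₁=5·75/75=5.000000
k=0 src: V=5.0000
k=1 load: inc=5.000000, refl=5.000000·1.000000=5.0000; V=0.000000+5.000000+5.000000=10.0000
k=2 src: inc=5.000000, refl=5.000000·-1.000000=-5.0000; V=5.000000+5.000000+-5.000000=5.0000
k=3 load: inc=-5.000000, refl=-5.000000·1.000000=-5.0000; V=10.000000+-5.000000+-5.000000=0.0000
k=4 src: inc=-5.000000, refl=-5.000000·-1.000000=5.0000; V=5.000000+-5.000000+5.000000=5.0000
k=5 load: inc=5.000000, refl=5.000000·1.000000=5.0000; V=0.000000+5.000000+5.000000=10.0000
k=6 src: inc=5.000000, refl=5.000000·-1.000000=-5.0000; V=5.000000+5.000000+-5.000000=5.0000
k=7 load: inc=-5.000000, refl=-5.000000·1.000000=-5.0000; V=10.000000+-5.000000+-5.000000=0.0000
k=8 src: inc=-5.000000, refl=-5.000000·-1.000000=5.0000; V=5.000000+-5.000000+5.000000=5.0000
k=9 load: inc=5.000000, refl=5.000000·1.000000=5.0000; V=0.000000+5.000000+5.000000=10.0000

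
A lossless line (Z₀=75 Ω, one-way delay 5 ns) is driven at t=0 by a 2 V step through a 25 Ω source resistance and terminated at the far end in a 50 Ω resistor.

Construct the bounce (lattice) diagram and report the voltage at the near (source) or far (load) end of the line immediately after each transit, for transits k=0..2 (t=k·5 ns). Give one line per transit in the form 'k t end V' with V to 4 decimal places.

0 0 source 1.5000
1 5 load 1.2000
2 10 source 1.3500

Γ_L=-0.200000, Γ_S=-0.500000; launch V₁=2·75/100=1.500000
k=0 src: V=1.5000
k=1 load: inc=1.500000, refl=1.500000·-0.200000=-0.3000; V=0.000000+1.500000+-0.300000=1.2000
k=2 src: inc=-0.300000, refl=-0.300000·-0.500000=0.1500; V=1.500000+-0.300000+0.150000=1.3500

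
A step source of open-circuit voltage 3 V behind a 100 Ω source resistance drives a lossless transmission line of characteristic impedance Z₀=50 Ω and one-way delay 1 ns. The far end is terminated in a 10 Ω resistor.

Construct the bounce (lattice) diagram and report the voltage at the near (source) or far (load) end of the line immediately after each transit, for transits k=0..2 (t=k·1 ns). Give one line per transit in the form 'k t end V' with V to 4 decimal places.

Γ_L=-0.666667, Γ_S=0.333333; launch V₁=3·50/150=1.000000
k=0 src: V=1.0000
k=1 load: inc=1.000000, refl=1.000000·-0.666667=-0.6667; V=0.000000+1.000000+-0.666667=0.3333
k=2 src: inc=-0.666667, refl=-0.666667·0.333333=-0.2222; V=1.000000+-0.666667+-0.222222=0.1111

0 0 source 1.0000
1 1 load 0.3333
2 2 source 0.1111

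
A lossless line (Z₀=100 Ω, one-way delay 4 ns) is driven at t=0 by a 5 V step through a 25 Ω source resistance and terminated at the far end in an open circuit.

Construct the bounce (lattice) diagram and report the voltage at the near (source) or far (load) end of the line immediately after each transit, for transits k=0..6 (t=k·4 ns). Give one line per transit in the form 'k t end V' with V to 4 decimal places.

0 0 source 4.0000
1 4 load 8.0000
2 8 source 5.6000
3 12 load 3.2000
4 16 source 4.6400
5 20 load 6.0800
6 24 source 5.2160

Γ_L=1.000000, Γ_S=-0.600000; launch V₁=5·100/125=4.000000
k=0 src: V=4.0000
k=1 load: inc=4.000000, refl=4.000000·1.000000=4.0000; V=0.000000+4.000000+4.000000=8.0000
k=2 src: inc=4.000000, refl=4.000000·-0.600000=-2.4000; V=4.000000+4.000000+-2.400000=5.6000
k=3 load: inc=-2.400000, refl=-2.400000·1.000000=-2.4000; V=8.000000+-2.400000+-2.400000=3.2000
k=4 src: inc=-2.400000, refl=-2.400000·-0.600000=1.4400; V=5.600000+-2.400000+1.440000=4.6400
k=5 load: inc=1.440000, refl=1.440000·1.000000=1.4400; V=3.200000+1.440000+1.440000=6.0800
k=6 src: inc=1.440000, refl=1.440000·-0.600000=-0.8640; V=4.640000+1.440000+-0.864000=5.2160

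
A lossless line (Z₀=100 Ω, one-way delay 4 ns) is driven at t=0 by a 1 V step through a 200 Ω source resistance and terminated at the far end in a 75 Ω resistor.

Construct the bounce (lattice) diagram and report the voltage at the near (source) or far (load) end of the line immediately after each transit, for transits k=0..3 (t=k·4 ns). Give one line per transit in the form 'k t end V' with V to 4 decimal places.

0 0 source 0.3333
1 4 load 0.2857
2 8 source 0.2698
3 12 load 0.2721

Γ_L=-0.142857, Γ_S=0.333333; launch V₁=1·100/300=0.333333
k=0 src: V=0.3333
k=1 load: inc=0.333333, refl=0.333333·-0.142857=-0.0476; V=0.000000+0.333333+-0.047619=0.2857
k=2 src: inc=-0.047619, refl=-0.047619·0.333333=-0.0159; V=0.333333+-0.047619+-0.015873=0.2698
k=3 load: inc=-0.015873, refl=-0.015873·-0.142857=0.0023; V=0.285714+-0.015873+0.002268=0.2721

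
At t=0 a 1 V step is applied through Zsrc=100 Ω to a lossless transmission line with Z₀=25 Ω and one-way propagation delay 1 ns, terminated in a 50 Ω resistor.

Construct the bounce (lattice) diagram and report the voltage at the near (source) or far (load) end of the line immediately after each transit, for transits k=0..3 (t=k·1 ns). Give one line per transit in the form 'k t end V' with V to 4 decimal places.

0 0 source 0.2000
1 1 load 0.2667
2 2 source 0.3067
3 3 load 0.3200

Γ_L=0.333333, Γ_S=0.600000; launch V₁=1·25/125=0.200000
k=0 src: V=0.2000
k=1 load: inc=0.200000, refl=0.200000·0.333333=0.0667; V=0.000000+0.200000+0.066667=0.2667
k=2 src: inc=0.066667, refl=0.066667·0.600000=0.0400; V=0.200000+0.066667+0.040000=0.3067
k=3 load: inc=0.040000, refl=0.040000·0.333333=0.0133; V=0.266667+0.040000+0.013333=0.3200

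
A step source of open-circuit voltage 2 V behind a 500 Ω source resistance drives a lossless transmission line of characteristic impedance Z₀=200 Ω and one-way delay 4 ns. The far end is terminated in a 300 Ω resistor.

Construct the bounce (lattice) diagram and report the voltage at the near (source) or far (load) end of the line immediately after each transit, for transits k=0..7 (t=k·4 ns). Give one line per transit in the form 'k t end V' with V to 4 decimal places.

Γ_L=0.200000, Γ_S=0.428571; launch V₁=2·200/700=0.571429
k=0 src: V=0.5714
k=1 load: inc=0.571429, refl=0.571429·0.200000=0.1143; V=0.000000+0.571429+0.114286=0.6857
k=2 src: inc=0.114286, refl=0.114286·0.428571=0.0490; V=0.571429+0.114286+0.048980=0.7347
k=3 load: inc=0.048980, refl=0.048980·0.200000=0.0098; V=0.685714+0.048980+0.009796=0.7445
k=4 src: inc=0.009796, refl=0.009796·0.428571=0.0042; V=0.734694+0.009796+0.004198=0.7487
k=5 load: inc=0.004198, refl=0.004198·0.200000=0.0008; V=0.744490+0.004198+0.000840=0.7495
k=6 src: inc=0.000840, refl=0.000840·0.428571=0.0004; V=0.748688+0.000840+0.000360=0.7499
k=7 load: inc=0.000360, refl=0.000360·0.200000=0.0001; V=0.749528+0.000360+0.000072=0.7500

0 0 source 0.5714
1 4 load 0.6857
2 8 source 0.7347
3 12 load 0.7445
4 16 source 0.7487
5 20 load 0.7495
6 24 source 0.7499
7 28 load 0.7500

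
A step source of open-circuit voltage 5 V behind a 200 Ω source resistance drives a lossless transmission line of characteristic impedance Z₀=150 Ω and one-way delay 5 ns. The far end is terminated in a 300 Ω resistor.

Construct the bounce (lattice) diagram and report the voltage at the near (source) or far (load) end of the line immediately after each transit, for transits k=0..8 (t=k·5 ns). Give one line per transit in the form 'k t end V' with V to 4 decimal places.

Γ_L=0.333333, Γ_S=0.142857; launch V₁=5·150/350=2.142857
k=0 src: V=2.1429
k=1 load: inc=2.142857, refl=2.142857·0.333333=0.7143; V=0.000000+2.142857+0.714286=2.8571
k=2 src: inc=0.714286, refl=0.714286·0.142857=0.1020; V=2.142857+0.714286+0.102041=2.9592
k=3 load: inc=0.102041, refl=0.102041·0.333333=0.0340; V=2.857143+0.102041+0.034014=2.9932
k=4 src: inc=0.034014, refl=0.034014·0.142857=0.0049; V=2.959184+0.034014+0.004859=2.9981
k=5 load: inc=0.004859, refl=0.004859·0.333333=0.0016; V=2.993197+0.004859+0.001620=2.9997
k=6 src: inc=0.001620, refl=0.001620·0.142857=0.0002; V=2.998056+0.001620+0.000231=2.9999
k=7 load: inc=0.000231, refl=0.000231·0.333333=0.0001; V=2.999676+0.000231+0.000077=3.0000
k=8 src: inc=0.000077, refl=0.000077·0.142857=0.0000; V=2.999907+0.000077+0.000011=3.0000

0 0 source 2.1429
1 5 load 2.8571
2 10 source 2.9592
3 15 load 2.9932
4 20 source 2.9981
5 25 load 2.9997
6 30 source 2.9999
7 35 load 3.0000
8 40 source 3.0000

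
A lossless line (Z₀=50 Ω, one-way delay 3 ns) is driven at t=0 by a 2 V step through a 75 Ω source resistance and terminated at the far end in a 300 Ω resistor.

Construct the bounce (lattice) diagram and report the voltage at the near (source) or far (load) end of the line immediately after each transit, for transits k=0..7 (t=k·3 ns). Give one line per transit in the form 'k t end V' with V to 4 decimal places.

Γ_L=0.714286, Γ_S=0.200000; launch V₁=2·50/125=0.800000
k=0 src: V=0.8000
k=1 load: inc=0.800000, refl=0.800000·0.714286=0.5714; V=0.000000+0.800000+0.571429=1.3714
k=2 src: inc=0.571429, refl=0.571429·0.200000=0.1143; V=0.800000+0.571429+0.114286=1.4857
k=3 load: inc=0.114286, refl=0.114286·0.714286=0.0816; V=1.371429+0.114286+0.081633=1.5673
k=4 src: inc=0.081633, refl=0.081633·0.200000=0.0163; V=1.485714+0.081633+0.016327=1.5837
k=5 load: inc=0.016327, refl=0.016327·0.714286=0.0117; V=1.567347+0.016327+0.011662=1.5953
k=6 src: inc=0.011662, refl=0.011662·0.200000=0.0023; V=1.583673+0.011662+0.002332=1.5977
k=7 load: inc=0.002332, refl=0.002332·0.714286=0.0017; V=1.595335+0.002332+0.001666=1.5993

0 0 source 0.8000
1 3 load 1.3714
2 6 source 1.4857
3 9 load 1.5673
4 12 source 1.5837
5 15 load 1.5953
6 18 source 1.5977
7 21 load 1.5993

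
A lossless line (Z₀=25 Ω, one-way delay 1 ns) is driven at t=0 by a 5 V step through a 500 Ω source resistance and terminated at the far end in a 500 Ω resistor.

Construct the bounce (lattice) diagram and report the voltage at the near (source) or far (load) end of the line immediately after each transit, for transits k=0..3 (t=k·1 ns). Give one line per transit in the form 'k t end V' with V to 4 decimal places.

0 0 source 0.2381
1 1 load 0.4535
2 2 source 0.6484
3 3 load 0.8248

Γ_L=0.904762, Γ_S=0.904762; launch V₁=5·25/525=0.238095
k=0 src: V=0.2381
k=1 load: inc=0.238095, refl=0.238095·0.904762=0.2154; V=0.000000+0.238095+0.215420=0.4535
k=2 src: inc=0.215420, refl=0.215420·0.904762=0.1949; V=0.238095+0.215420+0.194903=0.6484
k=3 load: inc=0.194903, refl=0.194903·0.904762=0.1763; V=0.453515+0.194903+0.176341=0.8248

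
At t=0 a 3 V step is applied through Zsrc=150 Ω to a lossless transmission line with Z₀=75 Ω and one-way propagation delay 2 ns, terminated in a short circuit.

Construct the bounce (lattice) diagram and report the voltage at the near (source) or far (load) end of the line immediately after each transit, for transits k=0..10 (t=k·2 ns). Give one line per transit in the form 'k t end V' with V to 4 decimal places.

Γ_L=-1.000000, Γ_S=0.333333; launch V₁=3·75/225=1.000000
k=0 src: V=1.0000
k=1 load: inc=1.000000, refl=1.000000·-1.000000=-1.0000; V=0.000000+1.000000+-1.000000=0.0000
k=2 src: inc=-1.000000, refl=-1.000000·0.333333=-0.3333; V=1.000000+-1.000000+-0.333333=-0.3333
k=3 load: inc=-0.333333, refl=-0.333333·-1.000000=0.3333; V=0.000000+-0.333333+0.333333=0.0000
k=4 src: inc=0.333333, refl=0.333333·0.333333=0.1111; V=-0.333333+0.333333+0.111111=0.1111
k=5 load: inc=0.111111, refl=0.111111·-1.000000=-0.1111; V=0.000000+0.111111+-0.111111=0.0000
k=6 src: inc=-0.111111, refl=-0.111111·0.333333=-0.0370; V=0.111111+-0.111111+-0.037037=-0.0370
k=7 load: inc=-0.037037, refl=-0.037037·-1.000000=0.0370; V=0.000000+-0.037037+0.037037=0.0000
k=8 src: inc=0.037037, refl=0.037037·0.333333=0.0123; V=-0.037037+0.037037+0.012346=0.0123
k=9 load: inc=0.012346, refl=0.012346·-1.000000=-0.0123; V=0.000000+0.012346+-0.012346=0.0000
k=10 src: inc=-0.012346, refl=-0.012346·0.333333=-0.0041; V=0.012346+-0.012346+-0.004115=-0.0041

0 0 source 1.0000
1 2 load 0.0000
2 4 source -0.3333
3 6 load 0.0000
4 8 source 0.1111
5 10 load 0.0000
6 12 source -0.0370
7 14 load 0.0000
8 16 source 0.0123
9 18 load 0.0000
10 20 source -0.0041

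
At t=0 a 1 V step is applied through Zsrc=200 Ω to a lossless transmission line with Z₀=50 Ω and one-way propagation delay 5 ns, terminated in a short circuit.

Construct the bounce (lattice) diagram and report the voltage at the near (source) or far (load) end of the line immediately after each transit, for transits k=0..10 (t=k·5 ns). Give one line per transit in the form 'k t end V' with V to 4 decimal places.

Γ_L=-1.000000, Γ_S=0.600000; launch V₁=1·50/250=0.200000
k=0 src: V=0.2000
k=1 load: inc=0.200000, refl=0.200000·-1.000000=-0.2000; V=0.000000+0.200000+-0.200000=0.0000
k=2 src: inc=-0.200000, refl=-0.200000·0.600000=-0.1200; V=0.200000+-0.200000+-0.120000=-0.1200
k=3 load: inc=-0.120000, refl=-0.120000·-1.000000=0.1200; V=0.000000+-0.120000+0.120000=0.0000
k=4 src: inc=0.120000, refl=0.120000·0.600000=0.0720; V=-0.120000+0.120000+0.072000=0.0720
k=5 load: inc=0.072000, refl=0.072000·-1.000000=-0.0720; V=0.000000+0.072000+-0.072000=0.0000
k=6 src: inc=-0.072000, refl=-0.072000·0.600000=-0.0432; V=0.072000+-0.072000+-0.043200=-0.0432
k=7 load: inc=-0.043200, refl=-0.043200·-1.000000=0.0432; V=0.000000+-0.043200+0.043200=0.0000
k=8 src: inc=0.043200, refl=0.043200·0.600000=0.0259; V=-0.043200+0.043200+0.025920=0.0259
k=9 load: inc=0.025920, refl=0.025920·-1.000000=-0.0259; V=0.000000+0.025920+-0.025920=0.0000
k=10 src: inc=-0.025920, refl=-0.025920·0.600000=-0.0156; V=0.025920+-0.025920+-0.015552=-0.0156

0 0 source 0.2000
1 5 load 0.0000
2 10 source -0.1200
3 15 load 0.0000
4 20 source 0.0720
5 25 load 0.0000
6 30 source -0.0432
7 35 load 0.0000
8 40 source 0.0259
9 45 load 0.0000
10 50 source -0.0156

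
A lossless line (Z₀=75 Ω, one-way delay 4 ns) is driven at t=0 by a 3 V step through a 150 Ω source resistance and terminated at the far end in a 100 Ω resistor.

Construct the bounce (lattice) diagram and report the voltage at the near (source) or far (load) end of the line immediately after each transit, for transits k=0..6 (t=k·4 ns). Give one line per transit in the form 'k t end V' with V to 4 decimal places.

0 0 source 1.0000
1 4 load 1.1429
2 8 source 1.1905
3 12 load 1.1973
4 16 source 1.1995
5 20 load 1.1999
6 24 source 1.2000

Γ_L=0.142857, Γ_S=0.333333; launch V₁=3·75/225=1.000000
k=0 src: V=1.0000
k=1 load: inc=1.000000, refl=1.000000·0.142857=0.1429; V=0.000000+1.000000+0.142857=1.1429
k=2 src: inc=0.142857, refl=0.142857·0.333333=0.0476; V=1.000000+0.142857+0.047619=1.1905
k=3 load: inc=0.047619, refl=0.047619·0.142857=0.0068; V=1.142857+0.047619+0.006803=1.1973
k=4 src: inc=0.006803, refl=0.006803·0.333333=0.0023; V=1.190476+0.006803+0.002268=1.1995
k=5 load: inc=0.002268, refl=0.002268·0.142857=0.0003; V=1.197279+0.002268+0.000324=1.1999
k=6 src: inc=0.000324, refl=0.000324·0.333333=0.0001; V=1.199546+0.000324+0.000108=1.2000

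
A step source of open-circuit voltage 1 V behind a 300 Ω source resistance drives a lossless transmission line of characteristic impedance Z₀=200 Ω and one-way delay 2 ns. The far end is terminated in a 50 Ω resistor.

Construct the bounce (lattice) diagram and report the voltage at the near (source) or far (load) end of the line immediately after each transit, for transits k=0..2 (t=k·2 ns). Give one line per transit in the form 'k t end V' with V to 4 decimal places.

0 0 source 0.4000
1 2 load 0.1600
2 4 source 0.1120

Γ_L=-0.600000, Γ_S=0.200000; launch V₁=1·200/500=0.400000
k=0 src: V=0.4000
k=1 load: inc=0.400000, refl=0.400000·-0.600000=-0.2400; V=0.000000+0.400000+-0.240000=0.1600
k=2 src: inc=-0.240000, refl=-0.240000·0.200000=-0.0480; V=0.400000+-0.240000+-0.048000=0.1120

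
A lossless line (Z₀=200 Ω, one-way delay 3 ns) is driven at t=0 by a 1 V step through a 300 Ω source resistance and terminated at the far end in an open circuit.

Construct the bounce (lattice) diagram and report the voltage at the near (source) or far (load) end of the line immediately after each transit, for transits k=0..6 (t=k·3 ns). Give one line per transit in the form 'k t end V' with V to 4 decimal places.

0 0 source 0.4000
1 3 load 0.8000
2 6 source 0.8800
3 9 load 0.9600
4 12 source 0.9760
5 15 load 0.9920
6 18 source 0.9952

Γ_L=1.000000, Γ_S=0.200000; launch V₁=1·200/500=0.400000
k=0 src: V=0.4000
k=1 load: inc=0.400000, refl=0.400000·1.000000=0.4000; V=0.000000+0.400000+0.400000=0.8000
k=2 src: inc=0.400000, refl=0.400000·0.200000=0.0800; V=0.400000+0.400000+0.080000=0.8800
k=3 load: inc=0.080000, refl=0.080000·1.000000=0.0800; V=0.800000+0.080000+0.080000=0.9600
k=4 src: inc=0.080000, refl=0.080000·0.200000=0.0160; V=0.880000+0.080000+0.016000=0.9760
k=5 load: inc=0.016000, refl=0.016000·1.000000=0.0160; V=0.960000+0.016000+0.016000=0.9920
k=6 src: inc=0.016000, refl=0.016000·0.200000=0.0032; V=0.976000+0.016000+0.003200=0.9952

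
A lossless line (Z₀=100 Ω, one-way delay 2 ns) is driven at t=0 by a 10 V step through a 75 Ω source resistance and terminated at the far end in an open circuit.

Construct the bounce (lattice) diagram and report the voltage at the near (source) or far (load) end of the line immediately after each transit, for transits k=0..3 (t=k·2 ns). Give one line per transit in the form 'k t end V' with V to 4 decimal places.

Γ_L=1.000000, Γ_S=-0.142857; launch V₁=10·100/175=5.714286
k=0 src: V=5.7143
k=1 load: inc=5.714286, refl=5.714286·1.000000=5.7143; V=0.000000+5.714286+5.714286=11.4286
k=2 src: inc=5.714286, refl=5.714286·-0.142857=-0.8163; V=5.714286+5.714286+-0.816327=10.6122
k=3 load: inc=-0.816327, refl=-0.816327·1.000000=-0.8163; V=11.428571+-0.816327+-0.816327=9.7959

0 0 source 5.7143
1 2 load 11.4286
2 4 source 10.6122
3 6 load 9.7959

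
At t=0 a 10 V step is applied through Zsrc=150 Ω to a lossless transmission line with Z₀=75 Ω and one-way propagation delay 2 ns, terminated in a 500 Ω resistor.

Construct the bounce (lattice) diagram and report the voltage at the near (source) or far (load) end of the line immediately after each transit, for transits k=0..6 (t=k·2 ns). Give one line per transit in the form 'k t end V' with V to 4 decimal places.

Γ_L=0.739130, Γ_S=0.333333; launch V₁=10·75/225=3.333333
k=0 src: V=3.3333
k=1 load: inc=3.333333, refl=3.333333·0.739130=2.4638; V=0.000000+3.333333+2.463768=5.7971
k=2 src: inc=2.463768, refl=2.463768·0.333333=0.8213; V=3.333333+2.463768+0.821256=6.6184
k=3 load: inc=0.821256, refl=0.821256·0.739130=0.6070; V=5.797101+0.821256+0.607015=7.2254
k=4 src: inc=0.607015, refl=0.607015·0.333333=0.2023; V=6.618357+0.607015+0.202338=7.4277
k=5 load: inc=0.202338, refl=0.202338·0.739130=0.1496; V=7.225373+0.202338+0.149555=7.5773
k=6 src: inc=0.149555, refl=0.149555·0.333333=0.0499; V=7.427711+0.149555+0.049852=7.6271

0 0 source 3.3333
1 2 load 5.7971
2 4 source 6.6184
3 6 load 7.2254
4 8 source 7.4277
5 10 load 7.5773
6 12 source 7.6271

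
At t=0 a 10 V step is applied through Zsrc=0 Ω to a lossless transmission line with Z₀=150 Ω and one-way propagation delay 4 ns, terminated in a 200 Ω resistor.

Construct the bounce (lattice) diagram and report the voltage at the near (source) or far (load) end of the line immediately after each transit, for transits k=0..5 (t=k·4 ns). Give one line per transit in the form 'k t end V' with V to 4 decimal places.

Γ_L=0.142857, Γ_S=-1.000000; launch V₁=10·150/150=10.000000
k=0 src: V=10.0000
k=1 load: inc=10.000000, refl=10.000000·0.142857=1.4286; V=0.000000+10.000000+1.428571=11.4286
k=2 src: inc=1.428571, refl=1.428571·-1.000000=-1.4286; V=10.000000+1.428571+-1.428571=10.0000
k=3 load: inc=-1.428571, refl=-1.428571·0.142857=-0.2041; V=11.428571+-1.428571+-0.204082=9.7959
k=4 src: inc=-0.204082, refl=-0.204082·-1.000000=0.2041; V=10.000000+-0.204082+0.204082=10.0000
k=5 load: inc=0.204082, refl=0.204082·0.142857=0.0292; V=9.795918+0.204082+0.029155=10.0292

0 0 source 10.0000
1 4 load 11.4286
2 8 source 10.0000
3 12 load 9.7959
4 16 source 10.0000
5 20 load 10.0292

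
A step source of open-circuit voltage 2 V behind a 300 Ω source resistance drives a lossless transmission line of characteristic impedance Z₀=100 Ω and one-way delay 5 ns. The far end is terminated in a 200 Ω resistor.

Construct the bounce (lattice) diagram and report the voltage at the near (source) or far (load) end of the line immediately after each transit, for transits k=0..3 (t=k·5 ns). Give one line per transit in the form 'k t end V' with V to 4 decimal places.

Γ_L=0.333333, Γ_S=0.500000; launch V₁=2·100/400=0.500000
k=0 src: V=0.5000
k=1 load: inc=0.500000, refl=0.500000·0.333333=0.1667; V=0.000000+0.500000+0.166667=0.6667
k=2 src: inc=0.166667, refl=0.166667·0.500000=0.0833; V=0.500000+0.166667+0.083333=0.7500
k=3 load: inc=0.083333, refl=0.083333·0.333333=0.0278; V=0.666667+0.083333+0.027778=0.7778

0 0 source 0.5000
1 5 load 0.6667
2 10 source 0.7500
3 15 load 0.7778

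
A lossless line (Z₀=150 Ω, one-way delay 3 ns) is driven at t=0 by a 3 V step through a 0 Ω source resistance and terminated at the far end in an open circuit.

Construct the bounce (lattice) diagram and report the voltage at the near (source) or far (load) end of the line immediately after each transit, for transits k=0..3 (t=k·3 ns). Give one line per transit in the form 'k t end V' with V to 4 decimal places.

0 0 source 3.0000
1 3 load 6.0000
2 6 source 3.0000
3 9 load 0.0000

Γ_L=1.000000, Γ_S=-1.000000; launch V₁=3·150/150=3.000000
k=0 src: V=3.0000
k=1 load: inc=3.000000, refl=3.000000·1.000000=3.0000; V=0.000000+3.000000+3.000000=6.0000
k=2 src: inc=3.000000, refl=3.000000·-1.000000=-3.0000; V=3.000000+3.000000+-3.000000=3.0000
k=3 load: inc=-3.000000, refl=-3.000000·1.000000=-3.0000; V=6.000000+-3.000000+-3.000000=0.0000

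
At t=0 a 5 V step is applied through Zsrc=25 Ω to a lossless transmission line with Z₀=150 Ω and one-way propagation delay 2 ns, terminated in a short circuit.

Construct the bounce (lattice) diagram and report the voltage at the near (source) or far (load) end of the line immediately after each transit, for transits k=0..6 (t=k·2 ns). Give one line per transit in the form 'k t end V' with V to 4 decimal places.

Γ_L=-1.000000, Γ_S=-0.714286; launch V₁=5·150/175=4.285714
k=0 src: V=4.2857
k=1 load: inc=4.285714, refl=4.285714·-1.000000=-4.2857; V=0.000000+4.285714+-4.285714=0.0000
k=2 src: inc=-4.285714, refl=-4.285714·-0.714286=3.0612; V=4.285714+-4.285714+3.061224=3.0612
k=3 load: inc=3.061224, refl=3.061224·-1.000000=-3.0612; V=0.000000+3.061224+-3.061224=0.0000
k=4 src: inc=-3.061224, refl=-3.061224·-0.714286=2.1866; V=3.061224+-3.061224+2.186589=2.1866
k=5 load: inc=2.186589, refl=2.186589·-1.000000=-2.1866; V=0.000000+2.186589+-2.186589=0.0000
k=6 src: inc=-2.186589, refl=-2.186589·-0.714286=1.5618; V=2.186589+-2.186589+1.561849=1.5618

0 0 source 4.2857
1 2 load 0.0000
2 4 source 3.0612
3 6 load 0.0000
4 8 source 2.1866
5 10 load 0.0000
6 12 source 1.5618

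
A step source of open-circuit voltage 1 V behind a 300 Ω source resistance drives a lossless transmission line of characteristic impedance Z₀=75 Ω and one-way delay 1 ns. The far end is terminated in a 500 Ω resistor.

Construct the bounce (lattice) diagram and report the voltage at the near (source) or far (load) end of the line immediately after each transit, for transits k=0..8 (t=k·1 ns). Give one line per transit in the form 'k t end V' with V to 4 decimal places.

0 0 source 0.2000
1 1 load 0.3478
2 2 source 0.4365
3 3 load 0.5021
4 4 source 0.5414
5 5 load 0.5705
6 6 source 0.5879
7 7 load 0.6008
8 8 source 0.6086

Γ_L=0.739130, Γ_S=0.600000; launch V₁=1·75/375=0.200000
k=0 src: V=0.2000
k=1 load: inc=0.200000, refl=0.200000·0.739130=0.1478; V=0.000000+0.200000+0.147826=0.3478
k=2 src: inc=0.147826, refl=0.147826·0.600000=0.0887; V=0.200000+0.147826+0.088696=0.4365
k=3 load: inc=0.088696, refl=0.088696·0.739130=0.0656; V=0.347826+0.088696+0.065558=0.5021
k=4 src: inc=0.065558, refl=0.065558·0.600000=0.0393; V=0.436522+0.065558+0.039335=0.5414
k=5 load: inc=0.039335, refl=0.039335·0.739130=0.0291; V=0.502079+0.039335+0.029073=0.5705
k=6 src: inc=0.029073, refl=0.029073·0.600000=0.0174; V=0.541414+0.029073+0.017444=0.5879
k=7 load: inc=0.017444, refl=0.017444·0.739130=0.0129; V=0.570487+0.017444+0.012893=0.6008
k=8 src: inc=0.012893, refl=0.012893·0.600000=0.0077; V=0.587931+0.012893+0.007736=0.6086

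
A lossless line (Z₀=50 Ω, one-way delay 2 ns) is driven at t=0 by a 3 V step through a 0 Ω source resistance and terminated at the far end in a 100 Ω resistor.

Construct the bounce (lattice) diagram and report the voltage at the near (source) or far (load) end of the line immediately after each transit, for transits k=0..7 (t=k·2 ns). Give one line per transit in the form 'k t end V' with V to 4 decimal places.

0 0 source 3.0000
1 2 load 4.0000
2 4 source 3.0000
3 6 load 2.6667
4 8 source 3.0000
5 10 load 3.1111
6 12 source 3.0000
7 14 load 2.9630

Γ_L=0.333333, Γ_S=-1.000000; launch V₁=3·50/50=3.000000
k=0 src: V=3.0000
k=1 load: inc=3.000000, refl=3.000000·0.333333=1.0000; V=0.000000+3.000000+1.000000=4.0000
k=2 src: inc=1.000000, refl=1.000000·-1.000000=-1.0000; V=3.000000+1.000000+-1.000000=3.0000
k=3 load: inc=-1.000000, refl=-1.000000·0.333333=-0.3333; V=4.000000+-1.000000+-0.333333=2.6667
k=4 src: inc=-0.333333, refl=-0.333333·-1.000000=0.3333; V=3.000000+-0.333333+0.333333=3.0000
k=5 load: inc=0.333333, refl=0.333333·0.333333=0.1111; V=2.666667+0.333333+0.111111=3.1111
k=6 src: inc=0.111111, refl=0.111111·-1.000000=-0.1111; V=3.000000+0.111111+-0.111111=3.0000
k=7 load: inc=-0.111111, refl=-0.111111·0.333333=-0.0370; V=3.111111+-0.111111+-0.037037=2.9630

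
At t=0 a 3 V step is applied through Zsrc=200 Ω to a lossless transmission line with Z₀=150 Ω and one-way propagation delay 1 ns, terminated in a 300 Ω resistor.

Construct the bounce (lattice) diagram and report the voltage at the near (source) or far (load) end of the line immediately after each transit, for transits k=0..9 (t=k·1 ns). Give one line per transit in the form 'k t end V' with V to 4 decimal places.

0 0 source 1.2857
1 1 load 1.7143
2 2 source 1.7755
3 3 load 1.7959
4 4 source 1.7988
5 5 load 1.7998
6 6 source 1.7999
7 7 load 1.8000
8 8 source 1.8000
9 9 load 1.8000

Γ_L=0.333333, Γ_S=0.142857; launch V₁=3·150/350=1.285714
k=0 src: V=1.2857
k=1 load: inc=1.285714, refl=1.285714·0.333333=0.4286; V=0.000000+1.285714+0.428571=1.7143
k=2 src: inc=0.428571, refl=0.428571·0.142857=0.0612; V=1.285714+0.428571+0.061224=1.7755
k=3 load: inc=0.061224, refl=0.061224·0.333333=0.0204; V=1.714286+0.061224+0.020408=1.7959
k=4 src: inc=0.020408, refl=0.020408·0.142857=0.0029; V=1.775510+0.020408+0.002915=1.7988
k=5 load: inc=0.002915, refl=0.002915·0.333333=0.0010; V=1.795918+0.002915+0.000972=1.7998
k=6 src: inc=0.000972, refl=0.000972·0.142857=0.0001; V=1.798834+0.000972+0.000139=1.7999
k=7 load: inc=0.000139, refl=0.000139·0.333333=0.0000; V=1.799806+0.000139+0.000046=1.8000
k=8 src: inc=0.000046, refl=0.000046·0.142857=0.0000; V=1.799944+0.000046+0.000007=1.8000
k=9 load: inc=0.000007, refl=0.000007·0.333333=0.0000; V=1.799991+0.000007+0.000002=1.8000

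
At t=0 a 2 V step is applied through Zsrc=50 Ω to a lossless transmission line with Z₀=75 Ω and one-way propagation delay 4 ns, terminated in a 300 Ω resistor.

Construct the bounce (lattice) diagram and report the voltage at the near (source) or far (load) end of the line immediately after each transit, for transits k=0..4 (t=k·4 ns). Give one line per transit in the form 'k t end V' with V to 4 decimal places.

0 0 source 1.2000
1 4 load 1.9200
2 8 source 1.7760
3 12 load 1.6896
4 16 source 1.7069

Γ_L=0.600000, Γ_S=-0.200000; launch V₁=2·75/125=1.200000
k=0 src: V=1.2000
k=1 load: inc=1.200000, refl=1.200000·0.600000=0.7200; V=0.000000+1.200000+0.720000=1.9200
k=2 src: inc=0.720000, refl=0.720000·-0.200000=-0.1440; V=1.200000+0.720000+-0.144000=1.7760
k=3 load: inc=-0.144000, refl=-0.144000·0.600000=-0.0864; V=1.920000+-0.144000+-0.086400=1.6896
k=4 src: inc=-0.086400, refl=-0.086400·-0.200000=0.0173; V=1.776000+-0.086400+0.017280=1.7069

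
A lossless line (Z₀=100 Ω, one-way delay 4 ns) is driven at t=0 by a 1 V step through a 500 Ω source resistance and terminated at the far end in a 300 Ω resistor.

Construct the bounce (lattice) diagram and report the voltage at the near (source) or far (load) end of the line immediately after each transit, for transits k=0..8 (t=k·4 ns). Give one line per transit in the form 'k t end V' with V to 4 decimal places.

0 0 source 0.1667
1 4 load 0.2500
2 8 source 0.3056
3 12 load 0.3333
4 16 source 0.3519
5 20 load 0.3611
6 24 source 0.3673
7 28 load 0.3704
8 32 source 0.3724

Γ_L=0.500000, Γ_S=0.666667; launch V₁=1·100/600=0.166667
k=0 src: V=0.1667
k=1 load: inc=0.166667, refl=0.166667·0.500000=0.0833; V=0.000000+0.166667+0.083333=0.2500
k=2 src: inc=0.083333, refl=0.083333·0.666667=0.0556; V=0.166667+0.083333+0.055556=0.3056
k=3 load: inc=0.055556, refl=0.055556·0.500000=0.0278; V=0.250000+0.055556+0.027778=0.3333
k=4 src: inc=0.027778, refl=0.027778·0.666667=0.0185; V=0.305556+0.027778+0.018519=0.3519
k=5 load: inc=0.018519, refl=0.018519·0.500000=0.0093; V=0.333333+0.018519+0.009259=0.3611
k=6 src: inc=0.009259, refl=0.009259·0.666667=0.0062; V=0.351852+0.009259+0.006173=0.3673
k=7 load: inc=0.006173, refl=0.006173·0.500000=0.0031; V=0.361111+0.006173+0.003086=0.3704
k=8 src: inc=0.003086, refl=0.003086·0.666667=0.0021; V=0.367284+0.003086+0.002058=0.3724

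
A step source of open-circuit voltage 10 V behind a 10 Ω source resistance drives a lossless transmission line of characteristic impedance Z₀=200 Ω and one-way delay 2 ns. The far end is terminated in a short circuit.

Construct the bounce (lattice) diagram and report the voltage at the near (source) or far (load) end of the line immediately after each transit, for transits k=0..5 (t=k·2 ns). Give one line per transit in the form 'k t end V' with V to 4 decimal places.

0 0 source 9.5238
1 2 load 0.0000
2 4 source 8.6168
3 6 load 0.0000
4 8 source 7.7961
5 10 load 0.0000

Γ_L=-1.000000, Γ_S=-0.904762; launch V₁=10·200/210=9.523810
k=0 src: V=9.5238
k=1 load: inc=9.523810, refl=9.523810·-1.000000=-9.5238; V=0.000000+9.523810+-9.523810=0.0000
k=2 src: inc=-9.523810, refl=-9.523810·-0.904762=8.6168; V=9.523810+-9.523810+8.616780=8.6168
k=3 load: inc=8.616780, refl=8.616780·-1.000000=-8.6168; V=0.000000+8.616780+-8.616780=0.0000
k=4 src: inc=-8.616780, refl=-8.616780·-0.904762=7.7961; V=8.616780+-8.616780+7.796134=7.7961
k=5 load: inc=7.796134, refl=7.796134·-1.000000=-7.7961; V=0.000000+7.796134+-7.796134=0.0000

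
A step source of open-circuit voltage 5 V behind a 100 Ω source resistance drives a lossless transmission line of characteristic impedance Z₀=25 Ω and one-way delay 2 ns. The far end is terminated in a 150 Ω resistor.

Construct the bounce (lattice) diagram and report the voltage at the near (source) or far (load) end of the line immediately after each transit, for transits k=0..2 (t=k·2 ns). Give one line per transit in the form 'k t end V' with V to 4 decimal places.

Γ_L=0.714286, Γ_S=0.600000; launch V₁=5·25/125=1.000000
k=0 src: V=1.0000
k=1 load: inc=1.000000, refl=1.000000·0.714286=0.7143; V=0.000000+1.000000+0.714286=1.7143
k=2 src: inc=0.714286, refl=0.714286·0.600000=0.4286; V=1.000000+0.714286+0.428571=2.1429

0 0 source 1.0000
1 2 load 1.7143
2 4 source 2.1429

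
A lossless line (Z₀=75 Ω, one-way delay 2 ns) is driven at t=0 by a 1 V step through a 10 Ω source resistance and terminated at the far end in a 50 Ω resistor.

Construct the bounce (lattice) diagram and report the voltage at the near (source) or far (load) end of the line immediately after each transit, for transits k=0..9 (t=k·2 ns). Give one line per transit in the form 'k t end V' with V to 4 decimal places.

0 0 source 0.8824
1 2 load 0.7059
2 4 source 0.8408
3 6 load 0.8138
4 8 source 0.8345
5 10 load 0.8304
6 12 source 0.8335
7 14 load 0.8329
8 16 source 0.8334
9 18 load 0.8333

Γ_L=-0.200000, Γ_S=-0.764706; launch V₁=1·75/85=0.882353
k=0 src: V=0.8824
k=1 load: inc=0.882353, refl=0.882353·-0.200000=-0.1765; V=0.000000+0.882353+-0.176471=0.7059
k=2 src: inc=-0.176471, refl=-0.176471·-0.764706=0.1349; V=0.882353+-0.176471+0.134948=0.8408
k=3 load: inc=0.134948, refl=0.134948·-0.200000=-0.0270; V=0.705882+0.134948+-0.026990=0.8138
k=4 src: inc=-0.026990, refl=-0.026990·-0.764706=0.0206; V=0.840830+-0.026990+0.020639=0.8345
k=5 load: inc=0.020639, refl=0.020639·-0.200000=-0.0041; V=0.813841+0.020639+-0.004128=0.8304
k=6 src: inc=-0.004128, refl=-0.004128·-0.764706=0.0032; V=0.834480+-0.004128+0.003157=0.8335
k=7 load: inc=0.003157, refl=0.003157·-0.200000=-0.0006; V=0.830352+0.003157+-0.000631=0.8329
k=8 src: inc=-0.000631, refl=-0.000631·-0.764706=0.0005; V=0.833509+-0.000631+0.000483=0.8334
k=9 load: inc=0.000483, refl=0.000483·-0.200000=-0.0001; V=0.832877+0.000483+-0.000097=0.8333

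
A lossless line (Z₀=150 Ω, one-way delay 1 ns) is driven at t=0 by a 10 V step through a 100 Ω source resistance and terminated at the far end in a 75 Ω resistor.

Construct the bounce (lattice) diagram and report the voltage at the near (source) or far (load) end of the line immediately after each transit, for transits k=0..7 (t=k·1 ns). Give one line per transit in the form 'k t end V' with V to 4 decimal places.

0 0 source 6.0000
1 1 load 4.0000
2 2 source 4.4000
3 3 load 4.2667
4 4 source 4.2933
5 5 load 4.2844
6 6 source 4.2862
7 7 load 4.2856

Γ_L=-0.333333, Γ_S=-0.200000; launch V₁=10·150/250=6.000000
k=0 src: V=6.0000
k=1 load: inc=6.000000, refl=6.000000·-0.333333=-2.0000; V=0.000000+6.000000+-2.000000=4.0000
k=2 src: inc=-2.000000, refl=-2.000000·-0.200000=0.4000; V=6.000000+-2.000000+0.400000=4.4000
k=3 load: inc=0.400000, refl=0.400000·-0.333333=-0.1333; V=4.000000+0.400000+-0.133333=4.2667
k=4 src: inc=-0.133333, refl=-0.133333·-0.200000=0.0267; V=4.400000+-0.133333+0.026667=4.2933
k=5 load: inc=0.026667, refl=0.026667·-0.333333=-0.0089; V=4.266667+0.026667+-0.008889=4.2844
k=6 src: inc=-0.008889, refl=-0.008889·-0.200000=0.0018; V=4.293333+-0.008889+0.001778=4.2862
k=7 load: inc=0.001778, refl=0.001778·-0.333333=-0.0006; V=4.284444+0.001778+-0.000593=4.2856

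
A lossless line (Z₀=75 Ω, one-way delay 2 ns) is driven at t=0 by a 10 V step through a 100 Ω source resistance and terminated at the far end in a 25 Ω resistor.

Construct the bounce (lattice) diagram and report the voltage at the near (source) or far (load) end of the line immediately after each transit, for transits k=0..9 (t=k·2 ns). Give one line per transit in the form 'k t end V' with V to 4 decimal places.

0 0 source 4.2857
1 2 load 2.1429
2 4 source 1.8367
3 6 load 1.9898
4 8 source 2.0117
5 10 load 2.0007
6 12 source 1.9992
7 14 load 1.9999
8 16 source 2.0001
9 18 load 2.0000

Γ_L=-0.500000, Γ_S=0.142857; launch V₁=10·75/175=4.285714
k=0 src: V=4.2857
k=1 load: inc=4.285714, refl=4.285714·-0.500000=-2.1429; V=0.000000+4.285714+-2.142857=2.1429
k=2 src: inc=-2.142857, refl=-2.142857·0.142857=-0.3061; V=4.285714+-2.142857+-0.306122=1.8367
k=3 load: inc=-0.306122, refl=-0.306122·-0.500000=0.1531; V=2.142857+-0.306122+0.153061=1.9898
k=4 src: inc=0.153061, refl=0.153061·0.142857=0.0219; V=1.836735+0.153061+0.021866=2.0117
k=5 load: inc=0.021866, refl=0.021866·-0.500000=-0.0109; V=1.989796+0.021866+-0.010933=2.0007
k=6 src: inc=-0.010933, refl=-0.010933·0.142857=-0.0016; V=2.011662+-0.010933+-0.001562=1.9992
k=7 load: inc=-0.001562, refl=-0.001562·-0.500000=0.0008; V=2.000729+-0.001562+0.000781=1.9999
k=8 src: inc=0.000781, refl=0.000781·0.142857=0.0001; V=1.999167+0.000781+0.000112=2.0001
k=9 load: inc=0.000112, refl=0.000112·-0.500000=-0.0001; V=1.999948+0.000112+-0.000056=2.0000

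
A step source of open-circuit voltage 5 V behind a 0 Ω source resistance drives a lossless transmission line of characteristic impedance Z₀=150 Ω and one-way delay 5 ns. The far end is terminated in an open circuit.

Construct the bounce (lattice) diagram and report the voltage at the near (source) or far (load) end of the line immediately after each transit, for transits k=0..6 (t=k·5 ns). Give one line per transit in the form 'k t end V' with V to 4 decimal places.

0 0 source 5.0000
1 5 load 10.0000
2 10 source 5.0000
3 15 load 0.0000
4 20 source 5.0000
5 25 load 10.0000
6 30 source 5.0000

Γ_L=1.000000, Γ_S=-1.000000; launch V₁=5·150/150=5.000000
k=0 src: V=5.0000
k=1 load: inc=5.000000, refl=5.000000·1.000000=5.0000; V=0.000000+5.000000+5.000000=10.0000
k=2 src: inc=5.000000, refl=5.000000·-1.000000=-5.0000; V=5.000000+5.000000+-5.000000=5.0000
k=3 load: inc=-5.000000, refl=-5.000000·1.000000=-5.0000; V=10.000000+-5.000000+-5.000000=0.0000
k=4 src: inc=-5.000000, refl=-5.000000·-1.000000=5.0000; V=5.000000+-5.000000+5.000000=5.0000
k=5 load: inc=5.000000, refl=5.000000·1.000000=5.0000; V=0.000000+5.000000+5.000000=10.0000
k=6 src: inc=5.000000, refl=5.000000·-1.000000=-5.0000; V=5.000000+5.000000+-5.000000=5.0000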